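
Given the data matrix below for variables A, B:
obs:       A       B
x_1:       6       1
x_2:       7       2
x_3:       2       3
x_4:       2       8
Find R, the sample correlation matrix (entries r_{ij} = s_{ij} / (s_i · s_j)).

Step 1 — column means:
  mean(A) = (6 + 7 + 2 + 2) / 4 = 17/4 = 4.25
  mean(B) = (1 + 2 + 3 + 8) / 4 = 14/4 = 3.5

Step 2 — sample variances and covariances s[i,j] = (1/(n-1)) · Σ_k (x_{k,i} - mean_i) · (x_{k,j} - mean_j), with n-1 = 3:
  s[A,A] = ((1.75)·(1.75) + (2.75)·(2.75) + (-2.25)·(-2.25) + (-2.25)·(-2.25)) / 3 = 20.75/3 = 6.9167
  s[A,B] = ((1.75)·(-2.5) + (2.75)·(-1.5) + (-2.25)·(-0.5) + (-2.25)·(4.5)) / 3 = -17.5/3 = -5.8333
  s[B,B] = ((-2.5)·(-2.5) + (-1.5)·(-1.5) + (-0.5)·(-0.5) + (4.5)·(4.5)) / 3 = 29/3 = 9.6667
  Sample standard deviations s_i = √(s[i,i]):
  s(A) = √(6.9167) = 2.63
  s(B) = √(9.6667) = 3.1091

Step 3 — r_{ij} = s_{ij} / (s_i · s_j):
  r[A,A] = 1 (diagonal).
  r[A,B] = -5.8333 / (2.63 · 3.1091) = -5.8333 / 8.1769 = -0.7134
  r[B,B] = 1 (diagonal).

R is symmetric with unit diagonal. Assembling:

R = [[1, -0.7134],
 [-0.7134, 1]]


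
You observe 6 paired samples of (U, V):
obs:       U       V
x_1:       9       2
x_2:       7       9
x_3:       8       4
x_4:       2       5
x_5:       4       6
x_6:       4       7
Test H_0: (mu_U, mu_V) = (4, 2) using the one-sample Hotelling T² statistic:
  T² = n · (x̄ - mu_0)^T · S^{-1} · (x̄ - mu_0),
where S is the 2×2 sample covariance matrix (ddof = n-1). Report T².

Step 1 — sample mean vector:
  mean(U) = (9 + 7 + 8 + 2 + 4 + 4) / 6 = 34/6 = 5.6667
  mean(V) = (2 + 9 + 4 + 5 + 6 + 7) / 6 = 33/6 = 5.5
  x̄ = (5.6667, 5.5),  deviation x̄ - mu_0 = (5.6667, 5.5) - (4, 2) = (1.6667, 3.5).

Step 2 — sample covariance matrix, S[i,j] = (1/(n-1)) · Σ_k (x_{k,i} - mean_i) · (x_{k,j} - mean_j), divisor n-1 = 5:
  S[U,U] = ((3.3333)·(3.3333) + (1.3333)·(1.3333) + (2.3333)·(2.3333) + (-3.6667)·(-3.6667) + (-1.6667)·(-1.6667) + (-1.6667)·(-1.6667)) / 5 = 37.3333/5 = 7.4667
  S[U,V] = ((3.3333)·(-3.5) + (1.3333)·(3.5) + (2.3333)·(-1.5) + (-3.6667)·(-0.5) + (-1.6667)·(0.5) + (-1.6667)·(1.5)) / 5 = -12/5 = -2.4
  S[V,V] = ((-3.5)·(-3.5) + (3.5)·(3.5) + (-1.5)·(-1.5) + (-0.5)·(-0.5) + (0.5)·(0.5) + (1.5)·(1.5)) / 5 = 29.5/5 = 5.9
  S = [[7.4667, -2.4],
 [-2.4, 5.9]].

Step 3 — invert S. det(S) = 7.4667·5.9 - (-2.4)² = 38.2933.
  S^{-1} = (1/det) · [[d, -b], [-b, a]] = [[0.1541, 0.0627],
 [0.0627, 0.195]].

Step 4 — quadratic form (x̄ - mu_0)^T · S^{-1} · (x̄ - mu_0):
  S^{-1} · (x̄ - mu_0) = (0.4761, 0.7869),
  (x̄ - mu_0)^T · [...] = (1.6667)·(0.4761) + (3.5)·(0.7869) = 3.5478.

Step 5 — scale by n: T² = 6 · 3.5478 = 21.2866.

T² ≈ 21.2866


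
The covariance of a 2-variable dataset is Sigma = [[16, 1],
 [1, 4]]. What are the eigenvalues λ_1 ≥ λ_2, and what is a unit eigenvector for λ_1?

Step 1 — characteristic polynomial of 2×2 Sigma:
  det(Sigma - λI) = λ² - trace · λ + det = 0.
  trace = 16 + 4 = 20, det = 16·4 - (1)² = 63.
Step 2 — discriminant:
  Δ = trace² - 4·det = 400 - 252 = 148.
Step 3 — eigenvalues:
  λ = (trace ± √Δ)/2 = (20 ± 12.1655)/2,
  λ_1 = 16.0828,  λ_2 = 3.9172.

Step 4 — unit eigenvector for λ_1: solve (Sigma - λ_1 I)v = 0. First row:
  (16 - 16.0828)·v_x + (1)·v_y = 0, i.e. (-0.0828)·v_x + (1)·v_y = 0,
  so v ∝ (b, λ_1 - a) = (1, 0.0828) = u.
  ||u|| = √((1)² + (0.0828)²) = √(1.0068) ≈ 1.0034,
  v_1 = u/||u|| ≈ (0.9966, 0.0825) (||v_1|| = 1).

λ_1 = 16.0828,  λ_2 = 3.9172;  v_1 ≈ (0.9966, 0.0825)


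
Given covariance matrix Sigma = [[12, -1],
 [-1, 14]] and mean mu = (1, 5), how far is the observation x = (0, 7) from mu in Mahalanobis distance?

Step 1 — centre the observation: (x - mu) = (-1, 2).

Step 2 — invert Sigma. det(Sigma) = 12·14 - (-1)² = 167.
  Sigma^{-1} = (1/det) · [[d, -b], [-b, a]] = [[0.0838, 0.006],
 [0.006, 0.0719]].

Step 3 — form the quadratic (x - mu)^T · Sigma^{-1} · (x - mu):
  Sigma^{-1} · (x - mu) = (-0.0719, 0.1377).
  (x - mu)^T · [Sigma^{-1} · (x - mu)] = (-1)·(-0.0719) + (2)·(0.1377) = 0.3473.

Step 4 — take square root: d = √(0.3473) ≈ 0.5893.

d(x, mu) = √(0.3473) ≈ 0.5893


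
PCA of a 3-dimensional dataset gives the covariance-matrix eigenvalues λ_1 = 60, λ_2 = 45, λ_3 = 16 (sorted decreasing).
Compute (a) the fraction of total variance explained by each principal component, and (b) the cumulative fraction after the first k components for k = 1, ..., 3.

Step 1 — total variance = trace(Sigma) = Σ λ_i = 60 + 45 + 16 = 121.

Step 2 — fraction explained by component i = λ_i / Σ λ:
  PC1: 60/121 = 0.4959
  PC2: 45/121 = 0.3719
  PC3: 16/121 = 0.1322

Step 3 — cumulative fraction after k components = (λ_1 + ... + λ_k) / Σ λ:
  k = 1: 60/121 = 0.4959
  k = 2: (60 + 45)/121 = 105/121 = 0.8678
  k = 3: (60 + 45 + 16)/121 = 121/121 = 1

Summary (fraction, with percent):

explained: PC1 0.4959 (49.59%), PC2 0.3719 (37.19%), PC3 0.1322 (13.22%);  cumulative: 0.4959, 0.8678, 1


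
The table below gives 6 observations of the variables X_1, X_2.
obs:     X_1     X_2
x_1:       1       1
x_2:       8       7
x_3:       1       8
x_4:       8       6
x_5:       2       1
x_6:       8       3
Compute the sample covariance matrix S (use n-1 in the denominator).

Step 1 — column means:
  mean(X_1) = (1 + 8 + 1 + 8 + 2 + 8) / 6 = 28/6 = 4.6667
  mean(X_2) = (1 + 7 + 8 + 6 + 1 + 3) / 6 = 26/6 = 4.3333

Step 2 — sample covariance S[i,j] = (1/(n-1)) · Σ_k (x_{k,i} - mean_i) · (x_{k,j} - mean_j), with n-1 = 5.
  S[X_1,X_1] = ((-3.6667)·(-3.6667) + (3.3333)·(3.3333) + (-3.6667)·(-3.6667) + (3.3333)·(3.3333) + (-2.6667)·(-2.6667) + (3.3333)·(3.3333)) / 5 = 67.3333/5 = 13.4667
  S[X_1,X_2] = ((-3.6667)·(-3.3333) + (3.3333)·(2.6667) + (-3.6667)·(3.6667) + (3.3333)·(1.6667) + (-2.6667)·(-3.3333) + (3.3333)·(-1.3333)) / 5 = 17.6667/5 = 3.5333
  S[X_2,X_2] = ((-3.3333)·(-3.3333) + (2.6667)·(2.6667) + (3.6667)·(3.6667) + (1.6667)·(1.6667) + (-3.3333)·(-3.3333) + (-1.3333)·(-1.3333)) / 5 = 47.3333/5 = 9.4667

S is symmetric (S[j,i] = S[i,j]). Assembling:

S = [[13.4667, 3.5333],
 [3.5333, 9.4667]]


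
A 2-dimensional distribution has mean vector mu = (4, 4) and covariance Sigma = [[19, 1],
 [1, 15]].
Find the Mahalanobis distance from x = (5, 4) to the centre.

Step 1 — centre the observation: (x - mu) = (1, 0).

Step 2 — invert Sigma. det(Sigma) = 19·15 - (1)² = 284.
  Sigma^{-1} = (1/det) · [[d, -b], [-b, a]] = [[0.0528, -0.0035],
 [-0.0035, 0.0669]].

Step 3 — form the quadratic (x - mu)^T · Sigma^{-1} · (x - mu):
  Sigma^{-1} · (x - mu) = (0.0528, -0.0035).
  (x - mu)^T · [Sigma^{-1} · (x - mu)] = (1)·(0.0528) + (0)·(-0.0035) = 0.0528.

Step 4 — take square root: d = √(0.0528) ≈ 0.2298.

d(x, mu) = √(0.0528) ≈ 0.2298


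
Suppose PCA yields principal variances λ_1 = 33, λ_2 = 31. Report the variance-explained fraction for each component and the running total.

Step 1 — total variance = trace(Sigma) = Σ λ_i = 33 + 31 = 64.

Step 2 — fraction explained by component i = λ_i / Σ λ:
  PC1: 33/64 = 0.5156
  PC2: 31/64 = 0.4844

Step 3 — cumulative fraction after k components = (λ_1 + ... + λ_k) / Σ λ:
  k = 1: 33/64 = 0.5156
  k = 2: (33 + 31)/64 = 64/64 = 1

Summary (fraction, with percent):

explained: PC1 0.5156 (51.56%), PC2 0.4844 (48.44%);  cumulative: 0.5156, 1


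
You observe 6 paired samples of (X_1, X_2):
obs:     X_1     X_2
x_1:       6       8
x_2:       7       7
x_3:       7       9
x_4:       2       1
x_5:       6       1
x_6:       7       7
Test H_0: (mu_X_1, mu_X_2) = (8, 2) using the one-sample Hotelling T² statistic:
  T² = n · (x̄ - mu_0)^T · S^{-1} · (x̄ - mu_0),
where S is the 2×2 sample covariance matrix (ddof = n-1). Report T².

Step 1 — sample mean vector:
  mean(X_1) = (6 + 7 + 7 + 2 + 6 + 7) / 6 = 35/6 = 5.8333
  mean(X_2) = (8 + 7 + 9 + 1 + 1 + 7) / 6 = 33/6 = 5.5
  x̄ = (5.8333, 5.5),  deviation x̄ - mu_0 = (5.8333, 5.5) - (8, 2) = (-2.1667, 3.5).

Step 2 — sample covariance matrix, S[i,j] = (1/(n-1)) · Σ_k (x_{k,i} - mean_i) · (x_{k,j} - mean_j), divisor n-1 = 5:
  S[X_1,X_1] = ((0.1667)·(0.1667) + (1.1667)·(1.1667) + (1.1667)·(1.1667) + (-3.8333)·(-3.8333) + (0.1667)·(0.1667) + (1.1667)·(1.1667)) / 5 = 18.8333/5 = 3.7667
  S[X_1,X_2] = ((0.1667)·(2.5) + (1.1667)·(1.5) + (1.1667)·(3.5) + (-3.8333)·(-4.5) + (0.1667)·(-4.5) + (1.1667)·(1.5)) / 5 = 24.5/5 = 4.9
  S[X_2,X_2] = ((2.5)·(2.5) + (1.5)·(1.5) + (3.5)·(3.5) + (-4.5)·(-4.5) + (-4.5)·(-4.5) + (1.5)·(1.5)) / 5 = 63.5/5 = 12.7
  S = [[3.7667, 4.9],
 [4.9, 12.7]].

Step 3 — invert S. det(S) = 3.7667·12.7 - (4.9)² = 23.8267.
  S^{-1} = (1/det) · [[d, -b], [-b, a]] = [[0.533, -0.2057],
 [-0.2057, 0.1581]].

Step 4 — quadratic form (x̄ - mu_0)^T · S^{-1} · (x̄ - mu_0):
  S^{-1} · (x̄ - mu_0) = (-1.8747, 0.9989),
  (x̄ - mu_0)^T · [...] = (-2.1667)·(-1.8747) + (3.5)·(0.9989) = 7.5578.

Step 5 — scale by n: T² = 6 · 7.5578 = 45.347.

T² ≈ 45.347


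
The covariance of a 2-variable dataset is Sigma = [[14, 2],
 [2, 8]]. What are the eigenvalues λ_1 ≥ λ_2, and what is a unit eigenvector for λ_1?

Step 1 — characteristic polynomial of 2×2 Sigma:
  det(Sigma - λI) = λ² - trace · λ + det = 0.
  trace = 14 + 8 = 22, det = 14·8 - (2)² = 108.
Step 2 — discriminant:
  Δ = trace² - 4·det = 484 - 432 = 52.
Step 3 — eigenvalues:
  λ = (trace ± √Δ)/2 = (22 ± 7.2111)/2,
  λ_1 = 14.6056,  λ_2 = 7.3944.

Step 4 — unit eigenvector for λ_1: solve (Sigma - λ_1 I)v = 0. First row:
  (14 - 14.6056)·v_x + (2)·v_y = 0, i.e. (-0.6056)·v_x + (2)·v_y = 0,
  so v ∝ (b, λ_1 - a) = (2, 0.6056) = u.
  ||u|| = √((2)² + (0.6056)²) = √(4.3667) ≈ 2.0897,
  v_1 = u/||u|| ≈ (0.9571, 0.2898) (||v_1|| = 1).

λ_1 = 14.6056,  λ_2 = 7.3944;  v_1 ≈ (0.9571, 0.2898)


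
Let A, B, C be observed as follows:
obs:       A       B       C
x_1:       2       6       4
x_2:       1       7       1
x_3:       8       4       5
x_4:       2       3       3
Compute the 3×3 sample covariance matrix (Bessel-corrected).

Step 1 — column means:
  mean(A) = (2 + 1 + 8 + 2) / 4 = 13/4 = 3.25
  mean(B) = (6 + 7 + 4 + 3) / 4 = 20/4 = 5
  mean(C) = (4 + 1 + 5 + 3) / 4 = 13/4 = 3.25

Step 2 — sample covariance S[i,j] = (1/(n-1)) · Σ_k (x_{k,i} - mean_i) · (x_{k,j} - mean_j), with n-1 = 3.
  S[A,A] = ((-1.25)·(-1.25) + (-2.25)·(-2.25) + (4.75)·(4.75) + (-1.25)·(-1.25)) / 3 = 30.75/3 = 10.25
  S[A,B] = ((-1.25)·(1) + (-2.25)·(2) + (4.75)·(-1) + (-1.25)·(-2)) / 3 = -8/3 = -2.6667
  S[A,C] = ((-1.25)·(0.75) + (-2.25)·(-2.25) + (4.75)·(1.75) + (-1.25)·(-0.25)) / 3 = 12.75/3 = 4.25
  S[B,B] = ((1)·(1) + (2)·(2) + (-1)·(-1) + (-2)·(-2)) / 3 = 10/3 = 3.3333
  S[B,C] = ((1)·(0.75) + (2)·(-2.25) + (-1)·(1.75) + (-2)·(-0.25)) / 3 = -5/3 = -1.6667
  S[C,C] = ((0.75)·(0.75) + (-2.25)·(-2.25) + (1.75)·(1.75) + (-0.25)·(-0.25)) / 3 = 8.75/3 = 2.9167

S is symmetric (S[j,i] = S[i,j]). Assembling:

S = [[10.25, -2.6667, 4.25],
 [-2.6667, 3.3333, -1.6667],
 [4.25, -1.6667, 2.9167]]


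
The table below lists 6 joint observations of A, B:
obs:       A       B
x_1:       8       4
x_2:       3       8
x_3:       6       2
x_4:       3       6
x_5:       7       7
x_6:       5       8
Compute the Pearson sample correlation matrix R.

Step 1 — column means:
  mean(A) = (8 + 3 + 6 + 3 + 7 + 5) / 6 = 32/6 = 5.3333
  mean(B) = (4 + 8 + 2 + 6 + 7 + 8) / 6 = 35/6 = 5.8333

Step 2 — sample variances and covariances s[i,j] = (1/(n-1)) · Σ_k (x_{k,i} - mean_i) · (x_{k,j} - mean_j), with n-1 = 5:
  s[A,A] = ((2.6667)·(2.6667) + (-2.3333)·(-2.3333) + (0.6667)·(0.6667) + (-2.3333)·(-2.3333) + (1.6667)·(1.6667) + (-0.3333)·(-0.3333)) / 5 = 21.3333/5 = 4.2667
  s[A,B] = ((2.6667)·(-1.8333) + (-2.3333)·(2.1667) + (0.6667)·(-3.8333) + (-2.3333)·(0.1667) + (1.6667)·(1.1667) + (-0.3333)·(2.1667)) / 5 = -11.6667/5 = -2.3333
  s[B,B] = ((-1.8333)·(-1.8333) + (2.1667)·(2.1667) + (-3.8333)·(-3.8333) + (0.1667)·(0.1667) + (1.1667)·(1.1667) + (2.1667)·(2.1667)) / 5 = 28.8333/5 = 5.7667
  Sample standard deviations s_i = √(s[i,i]):
  s(A) = √(4.2667) = 2.0656
  s(B) = √(5.7667) = 2.4014

Step 3 — r_{ij} = s_{ij} / (s_i · s_j):
  r[A,A] = 1 (diagonal).
  r[A,B] = -2.3333 / (2.0656 · 2.4014) = -2.3333 / 4.9603 = -0.4704
  r[B,B] = 1 (diagonal).

R is symmetric with unit diagonal. Assembling:

R = [[1, -0.4704],
 [-0.4704, 1]]


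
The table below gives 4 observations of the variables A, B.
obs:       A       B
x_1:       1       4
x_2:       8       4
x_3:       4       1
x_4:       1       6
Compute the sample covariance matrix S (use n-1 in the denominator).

Step 1 — column means:
  mean(A) = (1 + 8 + 4 + 1) / 4 = 14/4 = 3.5
  mean(B) = (4 + 4 + 1 + 6) / 4 = 15/4 = 3.75

Step 2 — sample covariance S[i,j] = (1/(n-1)) · Σ_k (x_{k,i} - mean_i) · (x_{k,j} - mean_j), with n-1 = 3.
  S[A,A] = ((-2.5)·(-2.5) + (4.5)·(4.5) + (0.5)·(0.5) + (-2.5)·(-2.5)) / 3 = 33/3 = 11
  S[A,B] = ((-2.5)·(0.25) + (4.5)·(0.25) + (0.5)·(-2.75) + (-2.5)·(2.25)) / 3 = -6.5/3 = -2.1667
  S[B,B] = ((0.25)·(0.25) + (0.25)·(0.25) + (-2.75)·(-2.75) + (2.25)·(2.25)) / 3 = 12.75/3 = 4.25

S is symmetric (S[j,i] = S[i,j]). Assembling:

S = [[11, -2.1667],
 [-2.1667, 4.25]]


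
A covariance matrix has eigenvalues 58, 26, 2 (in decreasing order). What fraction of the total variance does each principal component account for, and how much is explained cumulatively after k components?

Step 1 — total variance = trace(Sigma) = Σ λ_i = 58 + 26 + 2 = 86.

Step 2 — fraction explained by component i = λ_i / Σ λ:
  PC1: 58/86 = 0.6744
  PC2: 26/86 = 0.3023
  PC3: 2/86 = 0.0233

Step 3 — cumulative fraction after k components = (λ_1 + ... + λ_k) / Σ λ:
  k = 1: 58/86 = 0.6744
  k = 2: (58 + 26)/86 = 84/86 = 0.9767
  k = 3: (58 + 26 + 2)/86 = 86/86 = 1

Summary (fraction, with percent):

explained: PC1 0.6744 (67.44%), PC2 0.3023 (30.23%), PC3 0.0233 (2.33%);  cumulative: 0.6744, 0.9767, 1


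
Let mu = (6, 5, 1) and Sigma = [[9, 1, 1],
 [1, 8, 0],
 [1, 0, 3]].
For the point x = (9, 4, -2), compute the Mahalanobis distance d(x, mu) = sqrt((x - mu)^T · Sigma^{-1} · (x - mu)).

Step 1 — centre the observation: (x - mu) = (3, -1, -3).

Step 2 — invert Sigma (cofactor / det for 3×3, or solve directly):
  Sigma^{-1} = [[0.1171, -0.0146, -0.039],
 [-0.0146, 0.1268, 0.0049],
 [-0.039, 0.0049, 0.3463]].

Step 3 — form the quadratic (x - mu)^T · Sigma^{-1} · (x - mu):
  Sigma^{-1} · (x - mu) = (0.4829, -0.1854, -1.161).
  (x - mu)^T · [Sigma^{-1} · (x - mu)] = (3)·(0.4829) + (-1)·(-0.1854) + (-3)·(-1.161) = 5.1171.

Step 4 — take square root: d = √(5.1171) ≈ 2.2621.

d(x, mu) = √(5.1171) ≈ 2.2621


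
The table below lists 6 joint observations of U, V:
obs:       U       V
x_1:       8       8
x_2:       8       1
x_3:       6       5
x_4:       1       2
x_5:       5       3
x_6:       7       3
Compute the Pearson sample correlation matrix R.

Step 1 — column means:
  mean(U) = (8 + 8 + 6 + 1 + 5 + 7) / 6 = 35/6 = 5.8333
  mean(V) = (8 + 1 + 5 + 2 + 3 + 3) / 6 = 22/6 = 3.6667

Step 2 — sample variances and covariances s[i,j] = (1/(n-1)) · Σ_k (x_{k,i} - mean_i) · (x_{k,j} - mean_j), with n-1 = 5:
  s[U,U] = ((2.1667)·(2.1667) + (2.1667)·(2.1667) + (0.1667)·(0.1667) + (-4.8333)·(-4.8333) + (-0.8333)·(-0.8333) + (1.1667)·(1.1667)) / 5 = 34.8333/5 = 6.9667
  s[U,V] = ((2.1667)·(4.3333) + (2.1667)·(-2.6667) + (0.1667)·(1.3333) + (-4.8333)·(-1.6667) + (-0.8333)·(-0.6667) + (1.1667)·(-0.6667)) / 5 = 11.6667/5 = 2.3333
  s[V,V] = ((4.3333)·(4.3333) + (-2.6667)·(-2.6667) + (1.3333)·(1.3333) + (-1.6667)·(-1.6667) + (-0.6667)·(-0.6667) + (-0.6667)·(-0.6667)) / 5 = 31.3333/5 = 6.2667
  Sample standard deviations s_i = √(s[i,i]):
  s(U) = √(6.9667) = 2.6394
  s(V) = √(6.2667) = 2.5033

Step 3 — r_{ij} = s_{ij} / (s_i · s_j):
  r[U,U] = 1 (diagonal).
  r[U,V] = 2.3333 / (2.6394 · 2.5033) = 2.3333 / 6.6074 = 0.3531
  r[V,V] = 1 (diagonal).

R is symmetric with unit diagonal. Assembling:

R = [[1, 0.3531],
 [0.3531, 1]]


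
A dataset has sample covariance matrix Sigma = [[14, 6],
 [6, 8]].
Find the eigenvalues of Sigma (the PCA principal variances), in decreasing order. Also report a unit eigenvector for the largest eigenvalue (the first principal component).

Step 1 — characteristic polynomial of 2×2 Sigma:
  det(Sigma - λI) = λ² - trace · λ + det = 0.
  trace = 14 + 8 = 22, det = 14·8 - (6)² = 76.
Step 2 — discriminant:
  Δ = trace² - 4·det = 484 - 304 = 180.
Step 3 — eigenvalues:
  λ = (trace ± √Δ)/2 = (22 ± 13.4164)/2,
  λ_1 = 17.7082,  λ_2 = 4.2918.

Step 4 — unit eigenvector for λ_1: solve (Sigma - λ_1 I)v = 0. First row:
  (14 - 17.7082)·v_x + (6)·v_y = 0, i.e. (-3.7082)·v_x + (6)·v_y = 0,
  so v ∝ (b, λ_1 - a) = (6, 3.7082) = u.
  ||u|| = √((6)² + (3.7082)²) = √(49.7508) ≈ 7.0534,
  v_1 = u/||u|| ≈ (0.8507, 0.5257) (||v_1|| = 1).

λ_1 = 17.7082,  λ_2 = 4.2918;  v_1 ≈ (0.8507, 0.5257)


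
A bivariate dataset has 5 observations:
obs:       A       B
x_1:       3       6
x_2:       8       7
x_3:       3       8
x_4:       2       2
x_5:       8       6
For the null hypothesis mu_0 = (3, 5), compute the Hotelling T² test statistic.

Step 1 — sample mean vector:
  mean(A) = (3 + 8 + 3 + 2 + 8) / 5 = 24/5 = 4.8
  mean(B) = (6 + 7 + 8 + 2 + 6) / 5 = 29/5 = 5.8
  x̄ = (4.8, 5.8),  deviation x̄ - mu_0 = (4.8, 5.8) - (3, 5) = (1.8, 0.8).

Step 2 — sample covariance matrix, S[i,j] = (1/(n-1)) · Σ_k (x_{k,i} - mean_i) · (x_{k,j} - mean_j), divisor n-1 = 4:
  S[A,A] = ((-1.8)·(-1.8) + (3.2)·(3.2) + (-1.8)·(-1.8) + (-2.8)·(-2.8) + (3.2)·(3.2)) / 4 = 34.8/4 = 8.7
  S[A,B] = ((-1.8)·(0.2) + (3.2)·(1.2) + (-1.8)·(2.2) + (-2.8)·(-3.8) + (3.2)·(0.2)) / 4 = 10.8/4 = 2.7
  S[B,B] = ((0.2)·(0.2) + (1.2)·(1.2) + (2.2)·(2.2) + (-3.8)·(-3.8) + (0.2)·(0.2)) / 4 = 20.8/4 = 5.2
  S = [[8.7, 2.7],
 [2.7, 5.2]].

Step 3 — invert S. det(S) = 8.7·5.2 - (2.7)² = 37.95.
  S^{-1} = (1/det) · [[d, -b], [-b, a]] = [[0.137, -0.0711],
 [-0.0711, 0.2292]].

Step 4 — quadratic form (x̄ - mu_0)^T · S^{-1} · (x̄ - mu_0):
  S^{-1} · (x̄ - mu_0) = (0.1897, 0.0553),
  (x̄ - mu_0)^T · [...] = (1.8)·(0.1897) + (0.8)·(0.0553) = 0.3858.

Step 5 — scale by n: T² = 5 · 0.3858 = 1.9289.

T² ≈ 1.9289


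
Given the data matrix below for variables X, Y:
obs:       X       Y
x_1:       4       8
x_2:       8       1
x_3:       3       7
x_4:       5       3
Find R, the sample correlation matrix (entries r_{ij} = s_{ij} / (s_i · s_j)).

Step 1 — column means:
  mean(X) = (4 + 8 + 3 + 5) / 4 = 20/4 = 5
  mean(Y) = (8 + 1 + 7 + 3) / 4 = 19/4 = 4.75

Step 2 — sample variances and covariances s[i,j] = (1/(n-1)) · Σ_k (x_{k,i} - mean_i) · (x_{k,j} - mean_j), with n-1 = 3:
  s[X,X] = ((-1)·(-1) + (3)·(3) + (-2)·(-2) + (0)·(0)) / 3 = 14/3 = 4.6667
  s[X,Y] = ((-1)·(3.25) + (3)·(-3.75) + (-2)·(2.25) + (0)·(-1.75)) / 3 = -19/3 = -6.3333
  s[Y,Y] = ((3.25)·(3.25) + (-3.75)·(-3.75) + (2.25)·(2.25) + (-1.75)·(-1.75)) / 3 = 32.75/3 = 10.9167
  Sample standard deviations s_i = √(s[i,i]):
  s(X) = √(4.6667) = 2.1602
  s(Y) = √(10.9167) = 3.304

Step 3 — r_{ij} = s_{ij} / (s_i · s_j):
  r[X,X] = 1 (diagonal).
  r[X,Y] = -6.3333 / (2.1602 · 3.304) = -6.3333 / 7.1375 = -0.8873
  r[Y,Y] = 1 (diagonal).

R is symmetric with unit diagonal. Assembling:

R = [[1, -0.8873],
 [-0.8873, 1]]


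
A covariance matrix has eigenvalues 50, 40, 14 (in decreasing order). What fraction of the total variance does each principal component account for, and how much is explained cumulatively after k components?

Step 1 — total variance = trace(Sigma) = Σ λ_i = 50 + 40 + 14 = 104.

Step 2 — fraction explained by component i = λ_i / Σ λ:
  PC1: 50/104 = 0.4808
  PC2: 40/104 = 0.3846
  PC3: 14/104 = 0.1346

Step 3 — cumulative fraction after k components = (λ_1 + ... + λ_k) / Σ λ:
  k = 1: 50/104 = 0.4808
  k = 2: (50 + 40)/104 = 90/104 = 0.8654
  k = 3: (50 + 40 + 14)/104 = 104/104 = 1

Summary (fraction, with percent):

explained: PC1 0.4808 (48.08%), PC2 0.3846 (38.46%), PC3 0.1346 (13.46%);  cumulative: 0.4808, 0.8654, 1


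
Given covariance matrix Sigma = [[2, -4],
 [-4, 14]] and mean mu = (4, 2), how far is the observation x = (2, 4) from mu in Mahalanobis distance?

Step 1 — centre the observation: (x - mu) = (-2, 2).

Step 2 — invert Sigma. det(Sigma) = 2·14 - (-4)² = 12.
  Sigma^{-1} = (1/det) · [[d, -b], [-b, a]] = [[1.1667, 0.3333],
 [0.3333, 0.1667]].

Step 3 — form the quadratic (x - mu)^T · Sigma^{-1} · (x - mu):
  Sigma^{-1} · (x - mu) = (-1.6667, -0.3333).
  (x - mu)^T · [Sigma^{-1} · (x - mu)] = (-2)·(-1.6667) + (2)·(-0.3333) = 2.6667.

Step 4 — take square root: d = √(2.6667) ≈ 1.633.

d(x, mu) = √(2.6667) ≈ 1.633


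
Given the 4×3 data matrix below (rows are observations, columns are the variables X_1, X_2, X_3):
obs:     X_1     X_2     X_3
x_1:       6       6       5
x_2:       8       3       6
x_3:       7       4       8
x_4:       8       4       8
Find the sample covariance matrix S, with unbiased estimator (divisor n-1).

Step 1 — column means:
  mean(X_1) = (6 + 8 + 7 + 8) / 4 = 29/4 = 7.25
  mean(X_2) = (6 + 3 + 4 + 4) / 4 = 17/4 = 4.25
  mean(X_3) = (5 + 6 + 8 + 8) / 4 = 27/4 = 6.75

Step 2 — sample covariance S[i,j] = (1/(n-1)) · Σ_k (x_{k,i} - mean_i) · (x_{k,j} - mean_j), with n-1 = 3.
  S[X_1,X_1] = ((-1.25)·(-1.25) + (0.75)·(0.75) + (-0.25)·(-0.25) + (0.75)·(0.75)) / 3 = 2.75/3 = 0.9167
  S[X_1,X_2] = ((-1.25)·(1.75) + (0.75)·(-1.25) + (-0.25)·(-0.25) + (0.75)·(-0.25)) / 3 = -3.25/3 = -1.0833
  S[X_1,X_3] = ((-1.25)·(-1.75) + (0.75)·(-0.75) + (-0.25)·(1.25) + (0.75)·(1.25)) / 3 = 2.25/3 = 0.75
  S[X_2,X_2] = ((1.75)·(1.75) + (-1.25)·(-1.25) + (-0.25)·(-0.25) + (-0.25)·(-0.25)) / 3 = 4.75/3 = 1.5833
  S[X_2,X_3] = ((1.75)·(-1.75) + (-1.25)·(-0.75) + (-0.25)·(1.25) + (-0.25)·(1.25)) / 3 = -2.75/3 = -0.9167
  S[X_3,X_3] = ((-1.75)·(-1.75) + (-0.75)·(-0.75) + (1.25)·(1.25) + (1.25)·(1.25)) / 3 = 6.75/3 = 2.25

S is symmetric (S[j,i] = S[i,j]). Assembling:

S = [[0.9167, -1.0833, 0.75],
 [-1.0833, 1.5833, -0.9167],
 [0.75, -0.9167, 2.25]]


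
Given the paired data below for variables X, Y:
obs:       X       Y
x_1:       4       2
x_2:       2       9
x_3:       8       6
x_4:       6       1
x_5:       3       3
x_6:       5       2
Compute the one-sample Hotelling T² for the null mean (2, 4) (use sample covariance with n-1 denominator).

Step 1 — sample mean vector:
  mean(X) = (4 + 2 + 8 + 6 + 3 + 5) / 6 = 28/6 = 4.6667
  mean(Y) = (2 + 9 + 6 + 1 + 3 + 2) / 6 = 23/6 = 3.8333
  x̄ = (4.6667, 3.8333),  deviation x̄ - mu_0 = (4.6667, 3.8333) - (2, 4) = (2.6667, -0.1667).

Step 2 — sample covariance matrix, S[i,j] = (1/(n-1)) · Σ_k (x_{k,i} - mean_i) · (x_{k,j} - mean_j), divisor n-1 = 5:
  S[X,X] = ((-0.6667)·(-0.6667) + (-2.6667)·(-2.6667) + (3.3333)·(3.3333) + (1.3333)·(1.3333) + (-1.6667)·(-1.6667) + (0.3333)·(0.3333)) / 5 = 23.3333/5 = 4.6667
  S[X,Y] = ((-0.6667)·(-1.8333) + (-2.6667)·(5.1667) + (3.3333)·(2.1667) + (1.3333)·(-2.8333) + (-1.6667)·(-0.8333) + (0.3333)·(-1.8333)) / 5 = -8.3333/5 = -1.6667
  S[Y,Y] = ((-1.8333)·(-1.8333) + (5.1667)·(5.1667) + (2.1667)·(2.1667) + (-2.8333)·(-2.8333) + (-0.8333)·(-0.8333) + (-1.8333)·(-1.8333)) / 5 = 46.8333/5 = 9.3667
  S = [[4.6667, -1.6667],
 [-1.6667, 9.3667]].

Step 3 — invert S. det(S) = 4.6667·9.3667 - (-1.6667)² = 40.9333.
  S^{-1} = (1/det) · [[d, -b], [-b, a]] = [[0.2288, 0.0407],
 [0.0407, 0.114]].

Step 4 — quadratic form (x̄ - mu_0)^T · S^{-1} · (x̄ - mu_0):
  S^{-1} · (x̄ - mu_0) = (0.6034, 0.0896),
  (x̄ - mu_0)^T · [...] = (2.6667)·(0.6034) + (-0.1667)·(0.0896) = 1.5942.

Step 5 — scale by n: T² = 6 · 1.5942 = 9.5651.

T² ≈ 9.5651


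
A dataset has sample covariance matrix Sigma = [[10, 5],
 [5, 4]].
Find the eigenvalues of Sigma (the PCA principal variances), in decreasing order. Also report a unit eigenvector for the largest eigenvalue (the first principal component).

Step 1 — characteristic polynomial of 2×2 Sigma:
  det(Sigma - λI) = λ² - trace · λ + det = 0.
  trace = 10 + 4 = 14, det = 10·4 - (5)² = 15.
Step 2 — discriminant:
  Δ = trace² - 4·det = 196 - 60 = 136.
Step 3 — eigenvalues:
  λ = (trace ± √Δ)/2 = (14 ± 11.6619)/2,
  λ_1 = 12.831,  λ_2 = 1.169.

Step 4 — unit eigenvector for λ_1: solve (Sigma - λ_1 I)v = 0. First row:
  (10 - 12.831)·v_x + (5)·v_y = 0, i.e. (-2.831)·v_x + (5)·v_y = 0,
  so v ∝ (b, λ_1 - a) = (5, 2.831) = u.
  ||u|| = √((5)² + (2.831)²) = √(33.0143) ≈ 5.7458,
  v_1 = u/||u|| ≈ (0.8702, 0.4927) (||v_1|| = 1).

λ_1 = 12.831,  λ_2 = 1.169;  v_1 ≈ (0.8702, 0.4927)


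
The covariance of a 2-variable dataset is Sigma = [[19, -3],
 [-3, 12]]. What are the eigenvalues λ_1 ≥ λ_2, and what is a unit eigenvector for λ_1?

Step 1 — characteristic polynomial of 2×2 Sigma:
  det(Sigma - λI) = λ² - trace · λ + det = 0.
  trace = 19 + 12 = 31, det = 19·12 - (-3)² = 219.
Step 2 — discriminant:
  Δ = trace² - 4·det = 961 - 876 = 85.
Step 3 — eigenvalues:
  λ = (trace ± √Δ)/2 = (31 ± 9.2195)/2,
  λ_1 = 20.1098,  λ_2 = 10.8902.

Step 4 — unit eigenvector for λ_1: solve (Sigma - λ_1 I)v = 0. First row:
  (19 - 20.1098)·v_x + (-3)·v_y = 0, i.e. (-1.1098)·v_x + (-3)·v_y = 0,
  so v ∝ (b, λ_1 - a) = (-3, 1.1098); multiply by -1 so the first entry is positive: u = (3, -1.1098).
  ||u|| = √((3)² + (-1.1098)²) = √(10.2316) ≈ 3.1987,
  v_1 = u/||u|| ≈ (0.9379, -0.3469) (||v_1|| = 1).

λ_1 = 20.1098,  λ_2 = 10.8902;  v_1 ≈ (0.9379, -0.3469)


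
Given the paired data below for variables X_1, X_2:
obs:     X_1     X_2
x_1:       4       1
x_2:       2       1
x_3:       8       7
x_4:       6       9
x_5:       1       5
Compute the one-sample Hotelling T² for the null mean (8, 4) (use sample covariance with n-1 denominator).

Step 1 — sample mean vector:
  mean(X_1) = (4 + 2 + 8 + 6 + 1) / 5 = 21/5 = 4.2
  mean(X_2) = (1 + 1 + 7 + 9 + 5) / 5 = 23/5 = 4.6
  x̄ = (4.2, 4.6),  deviation x̄ - mu_0 = (4.2, 4.6) - (8, 4) = (-3.8, 0.6).

Step 2 — sample covariance matrix, S[i,j] = (1/(n-1)) · Σ_k (x_{k,i} - mean_i) · (x_{k,j} - mean_j), divisor n-1 = 4:
  S[X_1,X_1] = ((-0.2)·(-0.2) + (-2.2)·(-2.2) + (3.8)·(3.8) + (1.8)·(1.8) + (-3.2)·(-3.2)) / 4 = 32.8/4 = 8.2
  S[X_1,X_2] = ((-0.2)·(-3.6) + (-2.2)·(-3.6) + (3.8)·(2.4) + (1.8)·(4.4) + (-3.2)·(0.4)) / 4 = 24.4/4 = 6.1
  S[X_2,X_2] = ((-3.6)·(-3.6) + (-3.6)·(-3.6) + (2.4)·(2.4) + (4.4)·(4.4) + (0.4)·(0.4)) / 4 = 51.2/4 = 12.8
  S = [[8.2, 6.1],
 [6.1, 12.8]].

Step 3 — invert S. det(S) = 8.2·12.8 - (6.1)² = 67.75.
  S^{-1} = (1/det) · [[d, -b], [-b, a]] = [[0.1889, -0.09],
 [-0.09, 0.121]].

Step 4 — quadratic form (x̄ - mu_0)^T · S^{-1} · (x̄ - mu_0):
  S^{-1} · (x̄ - mu_0) = (-0.772, 0.4148),
  (x̄ - mu_0)^T · [...] = (-3.8)·(-0.772) + (0.6)·(0.4148) = 3.1823.

Step 5 — scale by n: T² = 5 · 3.1823 = 15.9114.

T² ≈ 15.9114


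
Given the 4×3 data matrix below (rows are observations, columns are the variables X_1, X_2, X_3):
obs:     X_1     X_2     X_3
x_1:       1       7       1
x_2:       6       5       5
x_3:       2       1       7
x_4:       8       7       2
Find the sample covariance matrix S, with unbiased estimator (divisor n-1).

Step 1 — column means:
  mean(X_1) = (1 + 6 + 2 + 8) / 4 = 17/4 = 4.25
  mean(X_2) = (7 + 5 + 1 + 7) / 4 = 20/4 = 5
  mean(X_3) = (1 + 5 + 7 + 2) / 4 = 15/4 = 3.75

Step 2 — sample covariance S[i,j] = (1/(n-1)) · Σ_k (x_{k,i} - mean_i) · (x_{k,j} - mean_j), with n-1 = 3.
  S[X_1,X_1] = ((-3.25)·(-3.25) + (1.75)·(1.75) + (-2.25)·(-2.25) + (3.75)·(3.75)) / 3 = 32.75/3 = 10.9167
  S[X_1,X_2] = ((-3.25)·(2) + (1.75)·(0) + (-2.25)·(-4) + (3.75)·(2)) / 3 = 10/3 = 3.3333
  S[X_1,X_3] = ((-3.25)·(-2.75) + (1.75)·(1.25) + (-2.25)·(3.25) + (3.75)·(-1.75)) / 3 = -2.75/3 = -0.9167
  S[X_2,X_2] = ((2)·(2) + (0)·(0) + (-4)·(-4) + (2)·(2)) / 3 = 24/3 = 8
  S[X_2,X_3] = ((2)·(-2.75) + (0)·(1.25) + (-4)·(3.25) + (2)·(-1.75)) / 3 = -22/3 = -7.3333
  S[X_3,X_3] = ((-2.75)·(-2.75) + (1.25)·(1.25) + (3.25)·(3.25) + (-1.75)·(-1.75)) / 3 = 22.75/3 = 7.5833

S is symmetric (S[j,i] = S[i,j]). Assembling:

S = [[10.9167, 3.3333, -0.9167],
 [3.3333, 8, -7.3333],
 [-0.9167, -7.3333, 7.5833]]


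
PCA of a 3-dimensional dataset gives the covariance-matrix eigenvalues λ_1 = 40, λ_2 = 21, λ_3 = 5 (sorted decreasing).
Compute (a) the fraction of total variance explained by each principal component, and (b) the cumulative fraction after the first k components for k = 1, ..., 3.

Step 1 — total variance = trace(Sigma) = Σ λ_i = 40 + 21 + 5 = 66.

Step 2 — fraction explained by component i = λ_i / Σ λ:
  PC1: 40/66 = 0.6061
  PC2: 21/66 = 0.3182
  PC3: 5/66 = 0.0758

Step 3 — cumulative fraction after k components = (λ_1 + ... + λ_k) / Σ λ:
  k = 1: 40/66 = 0.6061
  k = 2: (40 + 21)/66 = 61/66 = 0.9242
  k = 3: (40 + 21 + 5)/66 = 66/66 = 1

Summary (fraction, with percent):

explained: PC1 0.6061 (60.61%), PC2 0.3182 (31.82%), PC3 0.0758 (7.58%);  cumulative: 0.6061, 0.9242, 1


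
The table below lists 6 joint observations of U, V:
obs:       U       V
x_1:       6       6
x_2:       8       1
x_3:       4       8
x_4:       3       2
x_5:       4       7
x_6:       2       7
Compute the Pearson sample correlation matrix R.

Step 1 — column means:
  mean(U) = (6 + 8 + 4 + 3 + 4 + 2) / 6 = 27/6 = 4.5
  mean(V) = (6 + 1 + 8 + 2 + 7 + 7) / 6 = 31/6 = 5.1667

Step 2 — sample variances and covariances s[i,j] = (1/(n-1)) · Σ_k (x_{k,i} - mean_i) · (x_{k,j} - mean_j), with n-1 = 5:
  s[U,U] = ((1.5)·(1.5) + (3.5)·(3.5) + (-0.5)·(-0.5) + (-1.5)·(-1.5) + (-0.5)·(-0.5) + (-2.5)·(-2.5)) / 5 = 23.5/5 = 4.7
  s[U,V] = ((1.5)·(0.8333) + (3.5)·(-4.1667) + (-0.5)·(2.8333) + (-1.5)·(-3.1667) + (-0.5)·(1.8333) + (-2.5)·(1.8333)) / 5 = -15.5/5 = -3.1
  s[V,V] = ((0.8333)·(0.8333) + (-4.1667)·(-4.1667) + (2.8333)·(2.8333) + (-3.1667)·(-3.1667) + (1.8333)·(1.8333) + (1.8333)·(1.8333)) / 5 = 42.8333/5 = 8.5667
  Sample standard deviations s_i = √(s[i,i]):
  s(U) = √(4.7) = 2.1679
  s(V) = √(8.5667) = 2.9269

Step 3 — r_{ij} = s_{ij} / (s_i · s_j):
  r[U,U] = 1 (diagonal).
  r[U,V] = -3.1 / (2.1679 · 2.9269) = -3.1 / 6.3453 = -0.4885
  r[V,V] = 1 (diagonal).

R is symmetric with unit diagonal. Assembling:

R = [[1, -0.4885],
 [-0.4885, 1]]


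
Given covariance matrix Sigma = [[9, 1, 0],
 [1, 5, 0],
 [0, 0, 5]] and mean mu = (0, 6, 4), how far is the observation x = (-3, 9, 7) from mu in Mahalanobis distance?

Step 1 — centre the observation: (x - mu) = (-3, 3, 3).

Step 2 — invert Sigma (cofactor / det for 3×3, or solve directly):
  Sigma^{-1} = [[0.1136, -0.0227, 0],
 [-0.0227, 0.2045, 0],
 [0, 0, 0.2]].

Step 3 — form the quadratic (x - mu)^T · Sigma^{-1} · (x - mu):
  Sigma^{-1} · (x - mu) = (-0.4091, 0.6818, 0.6).
  (x - mu)^T · [Sigma^{-1} · (x - mu)] = (-3)·(-0.4091) + (3)·(0.6818) + (3)·(0.6) = 5.0727.

Step 4 — take square root: d = √(5.0727) ≈ 2.2523.

d(x, mu) = √(5.0727) ≈ 2.2523


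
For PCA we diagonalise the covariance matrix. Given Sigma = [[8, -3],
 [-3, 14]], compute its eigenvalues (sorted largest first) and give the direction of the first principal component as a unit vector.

Step 1 — characteristic polynomial of 2×2 Sigma:
  det(Sigma - λI) = λ² - trace · λ + det = 0.
  trace = 8 + 14 = 22, det = 8·14 - (-3)² = 103.
Step 2 — discriminant:
  Δ = trace² - 4·det = 484 - 412 = 72.
Step 3 — eigenvalues:
  λ = (trace ± √Δ)/2 = (22 ± 8.4853)/2,
  λ_1 = 15.2426,  λ_2 = 6.7574.

Step 4 — unit eigenvector for λ_1: solve (Sigma - λ_1 I)v = 0. First row:
  (8 - 15.2426)·v_x + (-3)·v_y = 0, i.e. (-7.2426)·v_x + (-3)·v_y = 0,
  so v ∝ (b, λ_1 - a) = (-3, 7.2426); multiply by -1 so the first entry is positive: u = (3, -7.2426).
  ||u|| = √((3)² + (-7.2426)²) = √(61.4558) ≈ 7.8394,
  v_1 = u/||u|| ≈ (0.3827, -0.9239) (||v_1|| = 1).

λ_1 = 15.2426,  λ_2 = 6.7574;  v_1 ≈ (0.3827, -0.9239)


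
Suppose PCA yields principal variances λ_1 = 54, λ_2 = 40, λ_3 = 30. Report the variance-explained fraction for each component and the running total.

Step 1 — total variance = trace(Sigma) = Σ λ_i = 54 + 40 + 30 = 124.

Step 2 — fraction explained by component i = λ_i / Σ λ:
  PC1: 54/124 = 0.4355
  PC2: 40/124 = 0.3226
  PC3: 30/124 = 0.2419

Step 3 — cumulative fraction after k components = (λ_1 + ... + λ_k) / Σ λ:
  k = 1: 54/124 = 0.4355
  k = 2: (54 + 40)/124 = 94/124 = 0.7581
  k = 3: (54 + 40 + 30)/124 = 124/124 = 1

Summary (fraction, with percent):

explained: PC1 0.4355 (43.55%), PC2 0.3226 (32.26%), PC3 0.2419 (24.19%);  cumulative: 0.4355, 0.7581, 1


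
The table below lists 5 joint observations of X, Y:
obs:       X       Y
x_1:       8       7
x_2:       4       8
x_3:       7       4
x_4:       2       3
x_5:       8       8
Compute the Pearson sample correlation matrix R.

Step 1 — column means:
  mean(X) = (8 + 4 + 7 + 2 + 8) / 5 = 29/5 = 5.8
  mean(Y) = (7 + 8 + 4 + 3 + 8) / 5 = 30/5 = 6

Step 2 — sample variances and covariances s[i,j] = (1/(n-1)) · Σ_k (x_{k,i} - mean_i) · (x_{k,j} - mean_j), with n-1 = 4:
  s[X,X] = ((2.2)·(2.2) + (-1.8)·(-1.8) + (1.2)·(1.2) + (-3.8)·(-3.8) + (2.2)·(2.2)) / 4 = 28.8/4 = 7.2
  s[X,Y] = ((2.2)·(1) + (-1.8)·(2) + (1.2)·(-2) + (-3.8)·(-3) + (2.2)·(2)) / 4 = 12/4 = 3
  s[Y,Y] = ((1)·(1) + (2)·(2) + (-2)·(-2) + (-3)·(-3) + (2)·(2)) / 4 = 22/4 = 5.5
  Sample standard deviations s_i = √(s[i,i]):
  s(X) = √(7.2) = 2.6833
  s(Y) = √(5.5) = 2.3452

Step 3 — r_{ij} = s_{ij} / (s_i · s_j):
  r[X,X] = 1 (diagonal).
  r[X,Y] = 3 / (2.6833 · 2.3452) = 3 / 6.2929 = 0.4767
  r[Y,Y] = 1 (diagonal).

R is symmetric with unit diagonal. Assembling:

R = [[1, 0.4767],
 [0.4767, 1]]


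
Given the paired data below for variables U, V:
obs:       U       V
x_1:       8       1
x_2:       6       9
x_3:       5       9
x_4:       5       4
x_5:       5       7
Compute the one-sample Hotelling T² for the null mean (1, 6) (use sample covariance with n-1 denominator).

Step 1 — sample mean vector:
  mean(U) = (8 + 6 + 5 + 5 + 5) / 5 = 29/5 = 5.8
  mean(V) = (1 + 9 + 9 + 4 + 7) / 5 = 30/5 = 6
  x̄ = (5.8, 6),  deviation x̄ - mu_0 = (5.8, 6) - (1, 6) = (4.8, 0).

Step 2 — sample covariance matrix, S[i,j] = (1/(n-1)) · Σ_k (x_{k,i} - mean_i) · (x_{k,j} - mean_j), divisor n-1 = 4:
  S[U,U] = ((2.2)·(2.2) + (0.2)·(0.2) + (-0.8)·(-0.8) + (-0.8)·(-0.8) + (-0.8)·(-0.8)) / 4 = 6.8/4 = 1.7
  S[U,V] = ((2.2)·(-5) + (0.2)·(3) + (-0.8)·(3) + (-0.8)·(-2) + (-0.8)·(1)) / 4 = -12/4 = -3
  S[V,V] = ((-5)·(-5) + (3)·(3) + (3)·(3) + (-2)·(-2) + (1)·(1)) / 4 = 48/4 = 12
  S = [[1.7, -3],
 [-3, 12]].

Step 3 — invert S. det(S) = 1.7·12 - (-3)² = 11.4.
  S^{-1} = (1/det) · [[d, -b], [-b, a]] = [[1.0526, 0.2632],
 [0.2632, 0.1491]].

Step 4 — quadratic form (x̄ - mu_0)^T · S^{-1} · (x̄ - mu_0):
  S^{-1} · (x̄ - mu_0) = (5.0526, 1.2632),
  (x̄ - mu_0)^T · [...] = (4.8)·(5.0526) + (0)·(1.2632) = 24.2526.

Step 5 — scale by n: T² = 5 · 24.2526 = 121.2632.

T² ≈ 121.2632


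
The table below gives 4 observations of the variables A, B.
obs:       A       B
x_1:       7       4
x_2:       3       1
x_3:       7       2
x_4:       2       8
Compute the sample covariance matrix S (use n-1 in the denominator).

Step 1 — column means:
  mean(A) = (7 + 3 + 7 + 2) / 4 = 19/4 = 4.75
  mean(B) = (4 + 1 + 2 + 8) / 4 = 15/4 = 3.75

Step 2 — sample covariance S[i,j] = (1/(n-1)) · Σ_k (x_{k,i} - mean_i) · (x_{k,j} - mean_j), with n-1 = 3.
  S[A,A] = ((2.25)·(2.25) + (-1.75)·(-1.75) + (2.25)·(2.25) + (-2.75)·(-2.75)) / 3 = 20.75/3 = 6.9167
  S[A,B] = ((2.25)·(0.25) + (-1.75)·(-2.75) + (2.25)·(-1.75) + (-2.75)·(4.25)) / 3 = -10.25/3 = -3.4167
  S[B,B] = ((0.25)·(0.25) + (-2.75)·(-2.75) + (-1.75)·(-1.75) + (4.25)·(4.25)) / 3 = 28.75/3 = 9.5833

S is symmetric (S[j,i] = S[i,j]). Assembling:

S = [[6.9167, -3.4167],
 [-3.4167, 9.5833]]


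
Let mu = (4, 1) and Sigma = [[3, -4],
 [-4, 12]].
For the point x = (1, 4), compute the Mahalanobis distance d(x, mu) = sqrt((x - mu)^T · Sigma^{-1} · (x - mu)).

Step 1 — centre the observation: (x - mu) = (-3, 3).

Step 2 — invert Sigma. det(Sigma) = 3·12 - (-4)² = 20.
  Sigma^{-1} = (1/det) · [[d, -b], [-b, a]] = [[0.6, 0.2],
 [0.2, 0.15]].

Step 3 — form the quadratic (x - mu)^T · Sigma^{-1} · (x - mu):
  Sigma^{-1} · (x - mu) = (-1.2, -0.15).
  (x - mu)^T · [Sigma^{-1} · (x - mu)] = (-3)·(-1.2) + (3)·(-0.15) = 3.15.

Step 4 — take square root: d = √(3.15) ≈ 1.7748.

d(x, mu) = √(3.15) ≈ 1.7748


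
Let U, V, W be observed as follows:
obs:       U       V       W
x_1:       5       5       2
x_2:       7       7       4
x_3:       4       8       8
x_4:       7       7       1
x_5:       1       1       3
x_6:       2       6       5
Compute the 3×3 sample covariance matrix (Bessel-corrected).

Step 1 — column means:
  mean(U) = (5 + 7 + 4 + 7 + 1 + 2) / 6 = 26/6 = 4.3333
  mean(V) = (5 + 7 + 8 + 7 + 1 + 6) / 6 = 34/6 = 5.6667
  mean(W) = (2 + 4 + 8 + 1 + 3 + 5) / 6 = 23/6 = 3.8333

Step 2 — sample covariance S[i,j] = (1/(n-1)) · Σ_k (x_{k,i} - mean_i) · (x_{k,j} - mean_j), with n-1 = 5.
  S[U,U] = ((0.6667)·(0.6667) + (2.6667)·(2.6667) + (-0.3333)·(-0.3333) + (2.6667)·(2.6667) + (-3.3333)·(-3.3333) + (-2.3333)·(-2.3333)) / 5 = 31.3333/5 = 6.2667
  S[U,V] = ((0.6667)·(-0.6667) + (2.6667)·(1.3333) + (-0.3333)·(2.3333) + (2.6667)·(1.3333) + (-3.3333)·(-4.6667) + (-2.3333)·(0.3333)) / 5 = 20.6667/5 = 4.1333
  S[U,W] = ((0.6667)·(-1.8333) + (2.6667)·(0.1667) + (-0.3333)·(4.1667) + (2.6667)·(-2.8333) + (-3.3333)·(-0.8333) + (-2.3333)·(1.1667)) / 5 = -9.6667/5 = -1.9333
  S[V,V] = ((-0.6667)·(-0.6667) + (1.3333)·(1.3333) + (2.3333)·(2.3333) + (1.3333)·(1.3333) + (-4.6667)·(-4.6667) + (0.3333)·(0.3333)) / 5 = 31.3333/5 = 6.2667
  S[V,W] = ((-0.6667)·(-1.8333) + (1.3333)·(0.1667) + (2.3333)·(4.1667) + (1.3333)·(-2.8333) + (-4.6667)·(-0.8333) + (0.3333)·(1.1667)) / 5 = 11.6667/5 = 2.3333
  S[W,W] = ((-1.8333)·(-1.8333) + (0.1667)·(0.1667) + (4.1667)·(4.1667) + (-2.8333)·(-2.8333) + (-0.8333)·(-0.8333) + (1.1667)·(1.1667)) / 5 = 30.8333/5 = 6.1667

S is symmetric (S[j,i] = S[i,j]). Assembling:

S = [[6.2667, 4.1333, -1.9333],
 [4.1333, 6.2667, 2.3333],
 [-1.9333, 2.3333, 6.1667]]


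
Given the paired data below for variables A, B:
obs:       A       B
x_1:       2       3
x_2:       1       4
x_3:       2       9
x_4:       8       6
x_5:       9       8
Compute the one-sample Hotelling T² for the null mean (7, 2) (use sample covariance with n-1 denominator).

Step 1 — sample mean vector:
  mean(A) = (2 + 1 + 2 + 8 + 9) / 5 = 22/5 = 4.4
  mean(B) = (3 + 4 + 9 + 6 + 8) / 5 = 30/5 = 6
  x̄ = (4.4, 6),  deviation x̄ - mu_0 = (4.4, 6) - (7, 2) = (-2.6, 4).

Step 2 — sample covariance matrix, S[i,j] = (1/(n-1)) · Σ_k (x_{k,i} - mean_i) · (x_{k,j} - mean_j), divisor n-1 = 4:
  S[A,A] = ((-2.4)·(-2.4) + (-3.4)·(-3.4) + (-2.4)·(-2.4) + (3.6)·(3.6) + (4.6)·(4.6)) / 4 = 57.2/4 = 14.3
  S[A,B] = ((-2.4)·(-3) + (-3.4)·(-2) + (-2.4)·(3) + (3.6)·(0) + (4.6)·(2)) / 4 = 16/4 = 4
  S[B,B] = ((-3)·(-3) + (-2)·(-2) + (3)·(3) + (0)·(0) + (2)·(2)) / 4 = 26/4 = 6.5
  S = [[14.3, 4],
 [4, 6.5]].

Step 3 — invert S. det(S) = 14.3·6.5 - (4)² = 76.95.
  S^{-1} = (1/det) · [[d, -b], [-b, a]] = [[0.0845, -0.052],
 [-0.052, 0.1858]].

Step 4 — quadratic form (x̄ - mu_0)^T · S^{-1} · (x̄ - mu_0):
  S^{-1} · (x̄ - mu_0) = (-0.4276, 0.8785),
  (x̄ - mu_0)^T · [...] = (-2.6)·(-0.4276) + (4)·(0.8785) = 4.6256.

Step 5 — scale by n: T² = 5 · 4.6256 = 23.128.

T² ≈ 23.128


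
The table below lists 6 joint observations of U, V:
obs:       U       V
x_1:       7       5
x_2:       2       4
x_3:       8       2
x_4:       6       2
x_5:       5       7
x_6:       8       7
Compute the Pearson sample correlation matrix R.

Step 1 — column means:
  mean(U) = (7 + 2 + 8 + 6 + 5 + 8) / 6 = 36/6 = 6
  mean(V) = (5 + 4 + 2 + 2 + 7 + 7) / 6 = 27/6 = 4.5

Step 2 — sample variances and covariances s[i,j] = (1/(n-1)) · Σ_k (x_{k,i} - mean_i) · (x_{k,j} - mean_j), with n-1 = 5:
  s[U,U] = ((1)·(1) + (-4)·(-4) + (2)·(2) + (0)·(0) + (-1)·(-1) + (2)·(2)) / 5 = 26/5 = 5.2
  s[U,V] = ((1)·(0.5) + (-4)·(-0.5) + (2)·(-2.5) + (0)·(-2.5) + (-1)·(2.5) + (2)·(2.5)) / 5 = 0/5 = 0
  s[V,V] = ((0.5)·(0.5) + (-0.5)·(-0.5) + (-2.5)·(-2.5) + (-2.5)·(-2.5) + (2.5)·(2.5) + (2.5)·(2.5)) / 5 = 25.5/5 = 5.1
  Sample standard deviations s_i = √(s[i,i]):
  s(U) = √(5.2) = 2.2804
  s(V) = √(5.1) = 2.2583

Step 3 — r_{ij} = s_{ij} / (s_i · s_j):
  r[U,U] = 1 (diagonal).
  r[U,V] = 0 / (2.2804 · 2.2583) = 0 / 5.1498 = 0
  r[V,V] = 1 (diagonal).

R is symmetric with unit diagonal. Assembling:

R = [[1, 0],
 [0, 1]]
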